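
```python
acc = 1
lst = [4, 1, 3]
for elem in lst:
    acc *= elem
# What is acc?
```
Trace:
  acc=1
  acc=4, elem=4
  acc=4, elem=1
  acc=12, elem=3

Final answer: 12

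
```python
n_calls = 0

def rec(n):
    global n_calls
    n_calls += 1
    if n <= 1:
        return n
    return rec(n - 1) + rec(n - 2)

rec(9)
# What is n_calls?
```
Call trace (a repeated sub-call is expanded the first time; later identical calls just restate its return value):
rec(n=9)
  rec(n=8)
    rec(n=7)
      rec(n=6)
        rec(n=5)
          rec(n=4)
            rec(n=3)
              rec(n=2)
                rec(n=1)
                -> return 1
                rec(n=0)
                -> return 0
              -> return 1
              rec(n=1)
              -> return 1
            -> return 2
            rec(n=2) -> return 1  (same call as traced above)
          -> return 3
          rec(n=3) -> return 2  (same call as traced above)
        -> return 5
        rec(n=4) -> return 3  (same call as traced above)
      -> return 8
      rec(n=5) -> return 5  (same call as traced above)
    -> return 13
    rec(n=6) -> return 8  (same call as traced above)
  -> return 21
  rec(n=7) -> return 13  (same call as traced above)
-> return 34

n_calls is incremented once per call, so count the calls in each subtree. Let C(n) = number of calls made by rec(n).
C(0) = C(1) = 1 (base case, no recursion); C(n) = 1 + C(n - 1) + C(n - 2) otherwise.
C(2) = 1 + C(1) + C(0) = 1 + 1 + 1 = 3
C(3) = 1 + C(2) + C(1) = 1 + 3 + 1 = 5
C(4) = 1 + C(3) + C(2) = 1 + 5 + 3 = 9
C(5) = 1 + C(4) + C(3) = 1 + 9 + 5 = 15
C(6) = 1 + C(5) + C(4) = 1 + 15 + 9 = 25
C(7) = 1 + C(6) + C(5) = 1 + 25 + 15 = 41
C(8) = 1 + C(7) + C(6) = 1 + 41 + 25 = 67
C(9) = 1 + C(8) + C(7) = 1 + 67 + 41 = 109
n_calls = C(9) = 109

Final answer: 109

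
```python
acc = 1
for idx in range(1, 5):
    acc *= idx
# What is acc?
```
Trace:
  acc=1
  acc=1, idx=1
  acc=2, idx=2
  acc=6, idx=3
  acc=24, idx=4

Final answer: 24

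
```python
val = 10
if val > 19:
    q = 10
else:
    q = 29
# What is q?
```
Trace:
  val=10
  val=10, q=29

Final answer: 29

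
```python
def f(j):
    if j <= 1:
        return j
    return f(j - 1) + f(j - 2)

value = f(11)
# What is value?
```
Call trace (a repeated sub-call is expanded the first time; later identical calls just restate its return value):
f(j=11)
  f(j=10)
    f(j=9)
      f(j=8)
        f(j=7)
          f(j=6)
            f(j=5)
              f(j=4)
                f(j=3)
                  f(j=2)
                    f(j=1)
                    -> return 1
                    f(j=0)
                    -> return 0
                  -> return 1
                  f(j=1)
                  -> return 1
                -> return 2
                f(j=2) -> return 1  (same call as traced above)
              -> return 3
              f(j=3) -> return 2  (same call as traced above)
            -> return 5
            f(j=4) -> return 3  (same call as traced above)
          -> return 8
          f(j=5) -> return 5  (same call as traced above)
        -> return 13
        f(j=6) -> return 8  (same call as traced above)
      -> return 21
      f(j=7) -> return 13  (same call as traced above)
    -> return 34
    f(j=8) -> return 21  (same call as traced above)
  -> return 55
  f(j=9) -> return 34  (same call as traced above)
-> return 89

Final answer: 89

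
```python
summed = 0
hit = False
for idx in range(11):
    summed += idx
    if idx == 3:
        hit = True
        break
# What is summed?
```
Trace:
  summed=0
  summed=0, hit=False
  summed=0, hit=False, idx=0
  summed=1, hit=False, idx=1
  summed=3, hit=False, idx=2
  summed=6, hit=True, idx=3

Final answer: 6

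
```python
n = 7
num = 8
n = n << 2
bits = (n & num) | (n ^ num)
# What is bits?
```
Trace:
  n=7
  n=7, num=8
  n=28, num=8
  n=28, num=8, bits=28

Final answer: 28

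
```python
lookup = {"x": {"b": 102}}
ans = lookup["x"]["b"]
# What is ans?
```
Trace:
  lookup={'x': {'b': 102}}
  lookup={'x': {'b': 102}}, ans=102

Final answer: 102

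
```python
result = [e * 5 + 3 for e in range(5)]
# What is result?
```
Trace:
  e=0
  e=1
  e=2
  e=3
  e=4
  result=[3, 8, 13, 18, 23]

Final answer: [3, 8, 13, 18, 23]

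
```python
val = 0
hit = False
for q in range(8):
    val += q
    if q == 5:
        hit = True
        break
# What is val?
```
Trace:
  val=0
  val=0, hit=False
  val=0, hit=False, q=0
  val=1, hit=False, q=1
  val=3, hit=False, q=2
  val=6, hit=False, q=3
  val=10, hit=False, q=4
  val=15, hit=True, q=5

Final answer: 15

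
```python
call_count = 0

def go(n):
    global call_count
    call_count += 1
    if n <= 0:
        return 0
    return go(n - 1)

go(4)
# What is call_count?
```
Call trace:
go(n=4)
  go(n=3)
    go(n=2)
      go(n=1)
        go(n=0)
        -> return 0
      -> return 0
    -> return 0
  -> return 0
-> return 0

call_count is incremented once per call. go is entered once for each n = 4, 3, 2, 1, 0 (the n <= 0 call returns without recursing), i.e. 4 + 1 calls.
call_count = 5

Final answer: 5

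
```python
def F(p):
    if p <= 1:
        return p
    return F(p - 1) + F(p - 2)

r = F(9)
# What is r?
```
Call trace (a repeated sub-call is expanded the first time; later identical calls just restate its return value):
F(p=9)
  F(p=8)
    F(p=7)
      F(p=6)
        F(p=5)
          F(p=4)
            F(p=3)
              F(p=2)
                F(p=1)
                -> return 1
                F(p=0)
                -> return 0
              -> return 1
              F(p=1)
              -> return 1
            -> return 2
            F(p=2) -> return 1  (same call as traced above)
          -> return 3
          F(p=3) -> return 2  (same call as traced above)
        -> return 5
        F(p=4) -> return 3  (same call as traced above)
      -> return 8
      F(p=5) -> return 5  (same call as traced above)
    -> return 13
    F(p=6) -> return 8  (same call as traced above)
  -> return 21
  F(p=7) -> return 13  (same call as traced above)
-> return 34

Final answer: 34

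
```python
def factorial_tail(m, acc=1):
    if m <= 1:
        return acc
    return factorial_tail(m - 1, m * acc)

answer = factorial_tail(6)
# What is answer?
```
Call trace:
factorial_tail(m=6, acc=1)
  factorial_tail(m=5, acc=6)
    factorial_tail(m=4, acc=30)
      factorial_tail(m=3, acc=120)
        factorial_tail(m=2, acc=360)
          factorial_tail(m=1, acc=720)
          -> return 720
        -> return 720
      -> return 720
    -> return 720
  -> return 720
-> return 720

Final answer: 720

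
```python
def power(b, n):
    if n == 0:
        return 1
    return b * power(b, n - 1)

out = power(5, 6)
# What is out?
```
Call trace:
power(b=5, n=6)
  power(b=5, n=5)
    power(b=5, n=4)
      power(b=5, n=3)
        power(b=5, n=2)
          power(b=5, n=1)
            power(b=5, n=0)
            -> return 1
          -> return 5
        -> return 25
      -> return 125
    -> return 625
  -> return 3125
-> return 15625

Final answer: 15625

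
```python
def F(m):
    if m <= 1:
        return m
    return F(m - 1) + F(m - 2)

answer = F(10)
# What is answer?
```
Call trace (a repeated sub-call is expanded the first time; later identical calls just restate its return value):
F(m=10)
  F(m=9)
    F(m=8)
      F(m=7)
        F(m=6)
          F(m=5)
            F(m=4)
              F(m=3)
                F(m=2)
                  F(m=1)
                  -> return 1
                  F(m=0)
                  -> return 0
                -> return 1
                F(m=1)
                -> return 1
              -> return 2
              F(m=2) -> return 1  (same call as traced above)
            -> return 3
            F(m=3) -> return 2  (same call as traced above)
          -> return 5
          F(m=4) -> return 3  (same call as traced above)
        -> return 8
        F(m=5) -> return 5  (same call as traced above)
      -> return 13
      F(m=6) -> return 8  (same call as traced above)
    -> return 21
    F(m=7) -> return 13  (same call as traced above)
  -> return 34
  F(m=8) -> return 21  (same call as traced above)
-> return 55

Final answer: 55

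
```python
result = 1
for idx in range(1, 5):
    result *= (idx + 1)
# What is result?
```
Trace:
  result=1
  result=2, idx=1
  result=6, idx=2
  result=24, idx=3
  result=120, idx=4

Final answer: 120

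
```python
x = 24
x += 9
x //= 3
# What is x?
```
Trace:
  x=24
  x=33
  x=11

Final answer: 11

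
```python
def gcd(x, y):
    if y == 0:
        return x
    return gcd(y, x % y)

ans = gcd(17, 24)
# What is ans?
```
Call trace:
gcd(x=17, y=24)
  gcd(x=24, y=17)
    gcd(x=17, y=7)
      gcd(x=7, y=3)
        gcd(x=3, y=1)
          gcd(x=1, y=0)
          -> return 1
        -> return 1
      -> return 1
    -> return 1
  -> return 1
-> return 1

Final answer: 1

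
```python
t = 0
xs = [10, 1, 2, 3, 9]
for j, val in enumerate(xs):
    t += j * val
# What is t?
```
Trace:
  t=0
  t=0, j=0, val=10
  t=1, j=1, val=1
  t=5, j=2, val=2
  t=14, j=3, val=3
  t=50, j=4, val=9

Final answer: 50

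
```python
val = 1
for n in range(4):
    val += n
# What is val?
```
Trace:
  val=1
  val=1, n=0
  val=2, n=1
  val=4, n=2
  val=7, n=3

Final answer: 7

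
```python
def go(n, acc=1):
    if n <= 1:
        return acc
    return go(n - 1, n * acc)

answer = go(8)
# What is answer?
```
Call trace:
go(n=8, acc=1)
  go(n=7, acc=8)
    go(n=6, acc=56)
      go(n=5, acc=336)
        go(n=4, acc=1680)
          go(n=3, acc=6720)
            go(n=2, acc=20160)
              go(n=1, acc=40320)
              -> return 40320
            -> return 40320
          -> return 40320
        -> return 40320
      -> return 40320
    -> return 40320
  -> return 40320
-> return 40320

Final answer: 40320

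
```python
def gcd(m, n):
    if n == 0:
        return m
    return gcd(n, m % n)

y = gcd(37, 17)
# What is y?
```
Call trace:
gcd(m=37, n=17)
  gcd(m=17, n=3)
    gcd(m=3, n=2)
      gcd(m=2, n=1)
        gcd(m=1, n=0)
        -> return 1
      -> return 1
    -> return 1
  -> return 1
-> return 1

Final answer: 1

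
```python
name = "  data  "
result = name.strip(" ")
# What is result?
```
Trace:
  name='  data  '
  name='  data  ', result='data'

Final answer: 'data'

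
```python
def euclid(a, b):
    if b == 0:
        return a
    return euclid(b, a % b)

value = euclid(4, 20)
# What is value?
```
Call trace:
euclid(a=4, b=20)
  euclid(a=20, b=4)
    euclid(a=4, b=0)
    -> return 4
  -> return 4
-> return 4

Final answer: 4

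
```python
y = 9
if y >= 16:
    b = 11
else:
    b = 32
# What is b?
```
Trace:
  y=9
  y=9, b=32

Final answer: 32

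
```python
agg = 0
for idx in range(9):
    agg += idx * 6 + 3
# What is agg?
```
Trace:
  agg=0
  agg=3, idx=0
  agg=12, idx=1
  agg=27, idx=2
  agg=48, idx=3
  agg=75, idx=4
  agg=108, idx=5
  agg=147, idx=6
  agg=192, idx=7
  agg=243, idx=8

Final answer: 243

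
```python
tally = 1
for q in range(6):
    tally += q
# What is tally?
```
Trace:
  tally=1
  tally=1, q=0
  tally=2, q=1
  tally=4, q=2
  tally=7, q=3
  tally=11, q=4
  tally=16, q=5

Final answer: 16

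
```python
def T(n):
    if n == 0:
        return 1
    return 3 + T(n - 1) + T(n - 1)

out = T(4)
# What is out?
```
Call trace (a repeated sub-call is expanded the first time; later identical calls just restate its return value):
T(n=4)
  T(n=3)
    T(n=2)
      T(n=1)
        T(n=0)
        -> return 1
        T(n=0)
        -> return 1
      -> return 5
      T(n=1) -> return 5  (same call as traced above)
    -> return 13
    T(n=2) -> return 13  (same call as traced above)
  -> return 29
  T(n=3) -> return 29  (same call as traced above)
-> return 61

Final answer: 61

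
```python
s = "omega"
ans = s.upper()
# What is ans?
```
Trace:
  s='omega'
  s='omega', ans='OMEGA'

Final answer: 'OMEGA'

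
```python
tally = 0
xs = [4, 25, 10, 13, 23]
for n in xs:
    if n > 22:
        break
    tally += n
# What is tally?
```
Trace:
  tally=0
  tally=4, n=4
  tally=4, n=25

Final answer: 4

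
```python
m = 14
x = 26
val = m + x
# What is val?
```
Trace:
  m=14
  m=14, x=26
  m=14, x=26, val=40

Final answer: 40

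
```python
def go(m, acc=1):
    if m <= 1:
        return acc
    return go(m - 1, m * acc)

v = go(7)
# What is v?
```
Call trace:
go(m=7, acc=1)
  go(m=6, acc=7)
    go(m=5, acc=42)
      go(m=4, acc=210)
        go(m=3, acc=840)
          go(m=2, acc=2520)
            go(m=1, acc=5040)
            -> return 5040
          -> return 5040
        -> return 5040
      -> return 5040
    -> return 5040
  -> return 5040
-> return 5040

Final answer: 5040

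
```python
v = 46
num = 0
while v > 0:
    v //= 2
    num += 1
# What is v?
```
Trace:
  v=46
  v=46, num=0
  v=23, num=1
  v=11, num=2
  v=5, num=3
  v=2, num=4
  v=1, num=5
  v=0, num=6

Final answer: 0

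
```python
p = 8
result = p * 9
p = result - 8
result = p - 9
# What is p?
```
Trace:
  p=8
  p=8, result=72
  p=64, result=72
  p=64, result=55

Final answer: 64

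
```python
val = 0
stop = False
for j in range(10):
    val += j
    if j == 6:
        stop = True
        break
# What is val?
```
Trace:
  val=0
  val=0, stop=False
  val=0, stop=False, j=0
  val=1, stop=False, j=1
  val=3, stop=False, j=2
  val=6, stop=False, j=3
  val=10, stop=False, j=4
  val=15, stop=False, j=5
  val=21, stop=True, j=6

Final answer: 21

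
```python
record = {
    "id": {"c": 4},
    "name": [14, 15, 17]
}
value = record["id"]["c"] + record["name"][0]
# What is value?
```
Trace:
  record={'id': {'c': 4}, 'name': [14, 15, 17]}
  record={'id': {'c': 4}, 'name': [14, 15, 17]}, value=18

Final answer: 18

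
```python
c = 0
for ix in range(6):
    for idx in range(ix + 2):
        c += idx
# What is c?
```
Trace:
  c=0
  c=0, ix=0, idx=0
  c=1, ix=0, idx=1
  c=1, ix=1, idx=0
  c=2, ix=1, idx=1
  c=4, ix=1, idx=2
  c=4, ix=2, idx=0
  c=5, ix=2, idx=1
  c=7, ix=2, idx=2
  c=10, ix=2, idx=3
  c=10, ix=3, idx=0
  c=11, ix=3, idx=1
  c=13, ix=3, idx=2
  c=16, ix=3, idx=3
  c=20, ix=3, idx=4
  c=20, ix=4, idx=0
  c=21, ix=4, idx=1
  c=23, ix=4, idx=2
  c=26, ix=4, idx=3
  c=30, ix=4, idx=4
  c=35, ix=4, idx=5
  c=35, ix=5, idx=0
  c=36, ix=5, idx=1
  c=38, ix=5, idx=2
  c=41, ix=5, idx=3
  c=45, ix=5, idx=4
  c=50, ix=5, idx=5
  c=56, ix=5, idx=6

Final answer: 56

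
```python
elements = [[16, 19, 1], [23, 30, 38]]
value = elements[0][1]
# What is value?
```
Trace:
  elements=[[16, 19, 1], [23, 30, 38]]
  elements=[[16, 19, 1], [23, 30, 38]], value=19

Final answer: 19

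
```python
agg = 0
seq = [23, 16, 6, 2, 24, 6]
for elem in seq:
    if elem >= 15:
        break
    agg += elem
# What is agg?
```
Trace:
  agg=0
  agg=0, elem=23

Final answer: 0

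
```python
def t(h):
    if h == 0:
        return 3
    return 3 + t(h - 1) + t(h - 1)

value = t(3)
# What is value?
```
Call trace (a repeated sub-call is expanded the first time; later identical calls just restate its return value):
t(h=3)
  t(h=2)
    t(h=1)
      t(h=0)
      -> return 3
      t(h=0)
      -> return 3
    -> return 9
    t(h=1) -> return 9  (same call as traced above)
  -> return 21
  t(h=2) -> return 21  (same call as traced above)
-> return 45

Final answer: 45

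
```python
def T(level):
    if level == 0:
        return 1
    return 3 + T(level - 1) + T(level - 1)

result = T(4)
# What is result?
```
Call trace (a repeated sub-call is expanded the first time; later identical calls just restate its return value):
T(level=4)
  T(level=3)
    T(level=2)
      T(level=1)
        T(level=0)
        -> return 1
        T(level=0)
        -> return 1
      -> return 5
      T(level=1) -> return 5  (same call as traced above)
    -> return 13
    T(level=2) -> return 13  (same call as traced above)
  -> return 29
  T(level=3) -> return 29  (same call as traced above)
-> return 61

Final answer: 61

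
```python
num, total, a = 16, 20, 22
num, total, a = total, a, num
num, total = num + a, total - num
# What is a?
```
Trace:
  num=16, total=20, a=22
  num=20, total=22, a=16
  num=36, total=2, a=16

Final answer: 16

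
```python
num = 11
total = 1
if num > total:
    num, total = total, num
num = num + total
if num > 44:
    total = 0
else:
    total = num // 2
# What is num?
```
Trace:
  num=11
  num=11, total=1
  num=1, total=11
  num=12, total=11
  num=12, total=6

Final answer: 12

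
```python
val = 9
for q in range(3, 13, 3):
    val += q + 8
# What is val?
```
Trace:
  val=9
  val=20, q=3
  val=34, q=6
  val=51, q=9
  val=71, q=12

Final answer: 71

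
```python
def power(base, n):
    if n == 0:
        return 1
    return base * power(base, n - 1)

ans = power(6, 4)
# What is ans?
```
Call trace:
power(base=6, n=4)
  power(base=6, n=3)
    power(base=6, n=2)
      power(base=6, n=1)
        power(base=6, n=0)
        -> return 1
      -> return 6
    -> return 36
  -> return 216
-> return 1296

Final answer: 1296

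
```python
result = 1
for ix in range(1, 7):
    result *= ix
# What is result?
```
Trace:
  result=1
  result=1, ix=1
  result=2, ix=2
  result=6, ix=3
  result=24, ix=4
  result=120, ix=5
  result=720, ix=6

Final answer: 720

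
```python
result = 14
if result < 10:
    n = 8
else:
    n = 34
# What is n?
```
Trace:
  result=14
  result=14, n=34

Final answer: 34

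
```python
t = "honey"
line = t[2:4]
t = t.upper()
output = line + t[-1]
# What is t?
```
Trace:
  t='honey'
  t='honey', line='ne'
  t='HONEY', line='ne'
  t='HONEY', line='ne', output='neY'

Final answer: 'HONEY'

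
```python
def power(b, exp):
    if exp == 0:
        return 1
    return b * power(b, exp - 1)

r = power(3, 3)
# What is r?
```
Call trace:
power(b=3, exp=3)
  power(b=3, exp=2)
    power(b=3, exp=1)
      power(b=3, exp=0)
      -> return 1
    -> return 3
  -> return 9
-> return 27

Final answer: 27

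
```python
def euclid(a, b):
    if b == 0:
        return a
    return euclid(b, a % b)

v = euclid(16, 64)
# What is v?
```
Call trace:
euclid(a=16, b=64)
  euclid(a=64, b=16)
    euclid(a=16, b=0)
    -> return 16
  -> return 16
-> return 16

Final answer: 16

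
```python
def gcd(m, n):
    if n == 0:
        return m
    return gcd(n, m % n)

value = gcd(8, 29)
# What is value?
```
Call trace:
gcd(m=8, n=29)
  gcd(m=29, n=8)
    gcd(m=8, n=5)
      gcd(m=5, n=3)
        gcd(m=3, n=2)
          gcd(m=2, n=1)
            gcd(m=1, n=0)
            -> return 1
          -> return 1
        -> return 1
      -> return 1
    -> return 1
  -> return 1
-> return 1

Final answer: 1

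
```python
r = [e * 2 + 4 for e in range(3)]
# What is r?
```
Trace:
  e=0
  e=1
  e=2
  r=[4, 6, 8]

Final answer: [4, 6, 8]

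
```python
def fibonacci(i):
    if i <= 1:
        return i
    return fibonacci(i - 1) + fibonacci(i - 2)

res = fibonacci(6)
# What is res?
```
Call trace (a repeated sub-call is expanded the first time; later identical calls just restate its return value):
fibonacci(i=6)
  fibonacci(i=5)
    fibonacci(i=4)
      fibonacci(i=3)
        fibonacci(i=2)
          fibonacci(i=1)
          -> return 1
          fibonacci(i=0)
          -> return 0
        -> return 1
        fibonacci(i=1)
        -> return 1
      -> return 2
      fibonacci(i=2) -> return 1  (same call as traced above)
    -> return 3
    fibonacci(i=3) -> return 2  (same call as traced above)
  -> return 5
  fibonacci(i=4) -> return 3  (same call as traced above)
-> return 8

Final answer: 8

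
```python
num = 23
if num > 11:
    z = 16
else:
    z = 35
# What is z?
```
Trace:
  num=23
  num=23, z=16

Final answer: 16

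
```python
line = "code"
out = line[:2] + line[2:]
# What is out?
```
Trace:
  line='code'
  line='code', out='code'

Final answer: 'code'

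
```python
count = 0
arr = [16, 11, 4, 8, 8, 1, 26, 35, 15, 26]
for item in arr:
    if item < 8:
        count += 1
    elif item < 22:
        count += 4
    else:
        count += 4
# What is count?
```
Trace:
  count=0
  count=4, item=16
  count=8, item=11
  count=9, item=4
  count=13, item=8
  count=17, item=8
  count=18, item=1
  count=22, item=26
  count=26, item=35
  count=30, item=15
  count=34, item=26

Final answer: 34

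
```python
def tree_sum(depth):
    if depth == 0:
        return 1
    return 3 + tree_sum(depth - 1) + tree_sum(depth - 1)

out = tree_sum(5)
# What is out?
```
Call trace (a repeated sub-call is expanded the first time; later identical calls just restate its return value):
tree_sum(depth=5)
  tree_sum(depth=4)
    tree_sum(depth=3)
      tree_sum(depth=2)
        tree_sum(depth=1)
          tree_sum(depth=0)
          -> return 1
          tree_sum(depth=0)
          -> return 1
        -> return 5
        tree_sum(depth=1) -> return 5  (same call as traced above)
      -> return 13
      tree_sum(depth=2) -> return 13  (same call as traced above)
    -> return 29
    tree_sum(depth=3) -> return 29  (same call as traced above)
  -> return 61
  tree_sum(depth=4) -> return 61  (same call as traced above)
-> return 125

Final answer: 125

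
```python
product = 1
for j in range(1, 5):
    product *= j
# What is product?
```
Trace:
  product=1
  product=1, j=1
  product=2, j=2
  product=6, j=3
  product=24, j=4

Final answer: 24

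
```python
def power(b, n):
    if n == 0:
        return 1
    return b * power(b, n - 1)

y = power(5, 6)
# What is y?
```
Call trace:
power(b=5, n=6)
  power(b=5, n=5)
    power(b=5, n=4)
      power(b=5, n=3)
        power(b=5, n=2)
          power(b=5, n=1)
            power(b=5, n=0)
            -> return 1
          -> return 5
        -> return 25
      -> return 125
    -> return 625
  -> return 3125
-> return 15625

Final answer: 15625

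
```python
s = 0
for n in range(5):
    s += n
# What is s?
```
Trace:
  s=0
  s=0, n=0
  s=1, n=1
  s=3, n=2
  s=6, n=3
  s=10, n=4

Final answer: 10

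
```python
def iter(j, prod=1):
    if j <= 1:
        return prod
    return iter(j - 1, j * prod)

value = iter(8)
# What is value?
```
Call trace:
iter(j=8, prod=1)
  iter(j=7, prod=8)
    iter(j=6, prod=56)
      iter(j=5, prod=336)
        iter(j=4, prod=1680)
          iter(j=3, prod=6720)
            iter(j=2, prod=20160)
              iter(j=1, prod=40320)
              -> return 40320
            -> return 40320
          -> return 40320
        -> return 40320
      -> return 40320
    -> return 40320
  -> return 40320
-> return 40320

Final answer: 40320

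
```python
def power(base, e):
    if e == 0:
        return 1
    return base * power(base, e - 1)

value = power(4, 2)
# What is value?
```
Call trace:
power(base=4, e=2)
  power(base=4, e=1)
    power(base=4, e=0)
    -> return 1
  -> return 4
-> return 16

Final answer: 16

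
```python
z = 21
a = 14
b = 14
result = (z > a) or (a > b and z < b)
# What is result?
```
Trace:
  z=21
  z=21, a=14
  z=21, a=14, b=14
  z=21, a=14, b=14, result=True

Final answer: True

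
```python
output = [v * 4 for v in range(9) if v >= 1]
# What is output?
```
Trace:
  v=0
  v=1
  v=2
  v=3
  v=4
  v=5
  v=6
  v=7
  v=8
  output=[4, 8, 12, 16, 20, 24, 28, 32]

Final answer: [4, 8, 12, 16, 20, 24, 28, 32]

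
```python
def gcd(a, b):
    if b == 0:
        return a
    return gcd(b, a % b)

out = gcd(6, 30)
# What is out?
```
Call trace:
gcd(a=6, b=30)
  gcd(a=30, b=6)
    gcd(a=6, b=0)
    -> return 6
  -> return 6
-> return 6

Final answer: 6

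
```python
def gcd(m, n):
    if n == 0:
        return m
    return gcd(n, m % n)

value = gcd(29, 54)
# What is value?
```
Call trace:
gcd(m=29, n=54)
  gcd(m=54, n=29)
    gcd(m=29, n=25)
      gcd(m=25, n=4)
        gcd(m=4, n=1)
          gcd(m=1, n=0)
          -> return 1
        -> return 1
      -> return 1
    -> return 1
  -> return 1
-> return 1

Final answer: 1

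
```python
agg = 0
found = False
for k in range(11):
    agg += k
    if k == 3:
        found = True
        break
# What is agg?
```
Trace:
  agg=0
  agg=0, found=False
  agg=0, found=False, k=0
  agg=1, found=False, k=1
  agg=3, found=False, k=2
  agg=6, found=True, k=3

Final answer: 6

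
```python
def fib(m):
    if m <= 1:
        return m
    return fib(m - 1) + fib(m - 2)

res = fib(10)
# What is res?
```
Call trace (a repeated sub-call is expanded the first time; later identical calls just restate its return value):
fib(m=10)
  fib(m=9)
    fib(m=8)
      fib(m=7)
        fib(m=6)
          fib(m=5)
            fib(m=4)
              fib(m=3)
                fib(m=2)
                  fib(m=1)
                  -> return 1
                  fib(m=0)
                  -> return 0
                -> return 1
                fib(m=1)
                -> return 1
              -> return 2
              fib(m=2) -> return 1  (same call as traced above)
            -> return 3
            fib(m=3) -> return 2  (same call as traced above)
          -> return 5
          fib(m=4) -> return 3  (same call as traced above)
        -> return 8
        fib(m=5) -> return 5  (same call as traced above)
      -> return 13
      fib(m=6) -> return 8  (same call as traced above)
    -> return 21
    fib(m=7) -> return 13  (same call as traced above)
  -> return 34
  fib(m=8) -> return 21  (same call as traced above)
-> return 55

Final answer: 55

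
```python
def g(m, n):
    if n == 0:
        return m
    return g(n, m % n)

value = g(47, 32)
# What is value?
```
Call trace:
g(m=47, n=32)
  g(m=32, n=15)
    g(m=15, n=2)
      g(m=2, n=1)
        g(m=1, n=0)
        -> return 1
      -> return 1
    -> return 1
  -> return 1
-> return 1

Final answer: 1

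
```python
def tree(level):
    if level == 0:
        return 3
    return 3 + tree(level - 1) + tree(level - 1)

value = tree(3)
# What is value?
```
Call trace (a repeated sub-call is expanded the first time; later identical calls just restate its return value):
tree(level=3)
  tree(level=2)
    tree(level=1)
      tree(level=0)
      -> return 3
      tree(level=0)
      -> return 3
    -> return 9
    tree(level=1) -> return 9  (same call as traced above)
  -> return 21
  tree(level=2) -> return 21  (same call as traced above)
-> return 45

Final answer: 45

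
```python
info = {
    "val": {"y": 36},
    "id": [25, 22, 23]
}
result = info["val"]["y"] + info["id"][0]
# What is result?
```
Trace:
  info={'val': {'y': 36}, 'id': [25, 22, 23]}
  info={'val': {'y': 36}, 'id': [25, 22, 23]}, result=61

Final answer: 61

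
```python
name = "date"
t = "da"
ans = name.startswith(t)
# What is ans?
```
Trace:
  name='date'
  name='date', t='da'
  name='date', t='da', ans=True

Final answer: True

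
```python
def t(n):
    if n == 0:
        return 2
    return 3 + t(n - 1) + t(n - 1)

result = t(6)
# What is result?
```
Call trace (a repeated sub-call is expanded the first time; later identical calls just restate its return value):
t(n=6)
  t(n=5)
    t(n=4)
      t(n=3)
        t(n=2)
          t(n=1)
            t(n=0)
            -> return 2
            t(n=0)
            -> return 2
          -> return 7
          t(n=1) -> return 7  (same call as traced above)
        -> return 17
        t(n=2) -> return 17  (same call as traced above)
      -> return 37
      t(n=3) -> return 37  (same call as traced above)
    -> return 77
    t(n=4) -> return 77  (same call as traced above)
  -> return 157
  t(n=5) -> return 157  (same call as traced above)
-> return 317

Final answer: 317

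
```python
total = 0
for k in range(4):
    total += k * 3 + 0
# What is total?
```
Trace:
  total=0
  total=0, k=0
  total=3, k=1
  total=9, k=2
  total=18, k=3

Final answer: 18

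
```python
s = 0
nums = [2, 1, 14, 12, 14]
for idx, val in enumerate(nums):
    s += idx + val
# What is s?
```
Trace:
  s=0
  s=2, idx=0, val=2
  s=4, idx=1, val=1
  s=20, idx=2, val=14
  s=35, idx=3, val=12
  s=53, idx=4, val=14

Final answer: 53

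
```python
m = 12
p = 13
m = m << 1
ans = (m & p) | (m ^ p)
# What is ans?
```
Trace:
  m=12
  m=12, p=13
  m=24, p=13
  m=24, p=13, ans=29

Final answer: 29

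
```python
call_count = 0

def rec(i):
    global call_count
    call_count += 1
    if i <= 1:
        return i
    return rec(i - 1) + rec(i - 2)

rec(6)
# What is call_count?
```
Call trace (a repeated sub-call is expanded the first time; later identical calls just restate its return value):
rec(i=6)
  rec(i=5)
    rec(i=4)
      rec(i=3)
        rec(i=2)
          rec(i=1)
          -> return 1
          rec(i=0)
          -> return 0
        -> return 1
        rec(i=1)
        -> return 1
      -> return 2
      rec(i=2) -> return 1  (same call as traced above)
    -> return 3
    rec(i=3) -> return 2  (same call as traced above)
  -> return 5
  rec(i=4) -> return 3  (same call as traced above)
-> return 8

call_count is incremented once per call, so count the calls in each subtree. Let C(i) = number of calls made by rec(i).
C(0) = C(1) = 1 (base case, no recursion); C(i) = 1 + C(i - 1) + C(i - 2) otherwise.
C(2) = 1 + C(1) + C(0) = 1 + 1 + 1 = 3
C(3) = 1 + C(2) + C(1) = 1 + 3 + 1 = 5
C(4) = 1 + C(3) + C(2) = 1 + 5 + 3 = 9
C(5) = 1 + C(4) + C(3) = 1 + 9 + 5 = 15
C(6) = 1 + C(5) + C(4) = 1 + 15 + 9 = 25
call_count = C(6) = 25

Final answer: 25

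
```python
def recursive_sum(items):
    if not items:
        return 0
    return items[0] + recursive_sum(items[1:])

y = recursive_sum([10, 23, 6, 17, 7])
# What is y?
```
Call trace:
recursive_sum(items=[10, 23, 6, 17, 7])
  recursive_sum(items=[23, 6, 17, 7])
    recursive_sum(items=[6, 17, 7])
      recursive_sum(items=[17, 7])
        recursive_sum(items=[7])
          recursive_sum(items=[])
          -> return 0
        -> return 7
      -> return 24
    -> return 30
  -> return 53
-> return 63

Final answer: 63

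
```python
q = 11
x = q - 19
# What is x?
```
Trace:
  q=11
  q=11, x=-8

Final answer: -8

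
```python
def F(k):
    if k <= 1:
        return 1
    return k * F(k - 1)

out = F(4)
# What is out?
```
Call trace:
F(k=4)
  F(k=3)
    F(k=2)
      F(k=1)
      -> return 1
    -> return 2
  -> return 6
-> return 24

Final answer: 24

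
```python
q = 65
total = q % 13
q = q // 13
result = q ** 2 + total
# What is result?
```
Trace:
  q=65
  q=65, total=0
  q=5, total=0
  q=5, total=0, result=25

Final answer: 25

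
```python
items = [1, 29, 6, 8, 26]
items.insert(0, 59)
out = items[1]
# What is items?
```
Trace:
  items=[1, 29, 6, 8, 26]
  items=[59, 1, 29, 6, 8, 26]
  items=[59, 1, 29, 6, 8, 26], out=1

Final answer: [59, 1, 29, 6, 8, 26]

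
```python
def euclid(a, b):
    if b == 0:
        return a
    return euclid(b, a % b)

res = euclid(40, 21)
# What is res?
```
Call trace:
euclid(a=40, b=21)
  euclid(a=21, b=19)
    euclid(a=19, b=2)
      euclid(a=2, b=1)
        euclid(a=1, b=0)
        -> return 1
      -> return 1
    -> return 1
  -> return 1
-> return 1

Final answer: 1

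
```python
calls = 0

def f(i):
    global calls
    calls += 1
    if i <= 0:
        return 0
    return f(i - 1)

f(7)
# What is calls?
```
Call trace:
f(i=7)
  f(i=6)
    f(i=5)
      f(i=4)
        f(i=3)
          f(i=2)
            f(i=1)
              f(i=0)
              -> return 0
            -> return 0
          -> return 0
        -> return 0
      -> return 0
    -> return 0
  -> return 0
-> return 0

calls is incremented once per call. f is entered once for each i = 7, 6, 5, 4, 3, 2, 1, 0 (the i <= 0 call returns without recursing), i.e. 7 + 1 calls.
calls = 8

Final answer: 8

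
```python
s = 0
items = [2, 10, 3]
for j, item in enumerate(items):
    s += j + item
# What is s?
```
Trace:
  s=0
  s=2, j=0, item=2
  s=13, j=1, item=10
  s=18, j=2, item=3

Final answer: 18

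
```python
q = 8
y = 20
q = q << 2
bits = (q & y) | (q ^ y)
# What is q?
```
Trace:
  q=8
  q=8, y=20
  q=32, y=20
  q=32, y=20, bits=52

Final answer: 32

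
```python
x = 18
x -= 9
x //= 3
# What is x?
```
Trace:
  x=18
  x=9
  x=3

Final answer: 3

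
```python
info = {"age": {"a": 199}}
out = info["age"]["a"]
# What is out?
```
Trace:
  info={'age': {'a': 199}}
  info={'age': {'a': 199}}, out=199

Final answer: 199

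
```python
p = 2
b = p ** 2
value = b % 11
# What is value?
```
Trace:
  p=2
  p=2, b=4
  p=2, b=4, value=4

Final answer: 4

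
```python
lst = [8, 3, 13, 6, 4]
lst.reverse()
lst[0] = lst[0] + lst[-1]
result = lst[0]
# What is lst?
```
Trace:
  lst=[8, 3, 13, 6, 4]
  lst=[4, 6, 13, 3, 8]
  lst=[12, 6, 13, 3, 8]
  lst=[12, 6, 13, 3, 8], result=12

Final answer: [12, 6, 13, 3, 8]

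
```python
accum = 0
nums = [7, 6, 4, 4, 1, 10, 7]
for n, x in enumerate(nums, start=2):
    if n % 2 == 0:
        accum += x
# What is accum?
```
Trace:
  accum=0
  accum=7, n=2, x=7
  accum=7, n=3, x=6
  accum=11, n=4, x=4
  accum=11, n=5, x=4
  accum=12, n=6, x=1
  accum=12, n=7, x=10
  accum=19, n=8, x=7

Final answer: 19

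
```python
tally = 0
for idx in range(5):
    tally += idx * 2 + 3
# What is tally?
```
Trace:
  tally=0
  tally=3, idx=0
  tally=8, idx=1
  tally=15, idx=2
  tally=24, idx=3
  tally=35, idx=4

Final answer: 35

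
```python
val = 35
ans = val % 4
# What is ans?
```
Trace:
  val=35
  val=35, ans=3

Final answer: 3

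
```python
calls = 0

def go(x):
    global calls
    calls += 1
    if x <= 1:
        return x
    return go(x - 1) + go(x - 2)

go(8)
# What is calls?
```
Call trace (a repeated sub-call is expanded the first time; later identical calls just restate its return value):
go(x=8)
  go(x=7)
    go(x=6)
      go(x=5)
        go(x=4)
          go(x=3)
            go(x=2)
              go(x=1)
              -> return 1
              go(x=0)
              -> return 0
            -> return 1
            go(x=1)
            -> return 1
          -> return 2
          go(x=2) -> return 1  (same call as traced above)
        -> return 3
        go(x=3) -> return 2  (same call as traced above)
      -> return 5
      go(x=4) -> return 3  (same call as traced above)
    -> return 8
    go(x=5) -> return 5  (same call as traced above)
  -> return 13
  go(x=6) -> return 8  (same call as traced above)
-> return 21

calls is incremented once per call, so count the calls in each subtree. Let C(x) = number of calls made by go(x).
C(0) = C(1) = 1 (base case, no recursion); C(x) = 1 + C(x - 1) + C(x - 2) otherwise.
C(2) = 1 + C(1) + C(0) = 1 + 1 + 1 = 3
C(3) = 1 + C(2) + C(1) = 1 + 3 + 1 = 5
C(4) = 1 + C(3) + C(2) = 1 + 5 + 3 = 9
C(5) = 1 + C(4) + C(3) = 1 + 9 + 5 = 15
C(6) = 1 + C(5) + C(4) = 1 + 15 + 9 = 25
C(7) = 1 + C(6) + C(5) = 1 + 25 + 15 = 41
C(8) = 1 + C(7) + C(6) = 1 + 41 + 25 = 67
calls = C(8) = 67

Final answer: 67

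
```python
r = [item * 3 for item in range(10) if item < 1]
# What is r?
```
Trace:
  item=0
  item=1
  item=2
  item=3
  item=4
  item=5
  item=6
  item=7
  item=8
  item=9
  r=[0]

Final answer: [0]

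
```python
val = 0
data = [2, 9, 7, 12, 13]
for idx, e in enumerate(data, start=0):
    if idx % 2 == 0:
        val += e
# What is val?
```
Trace:
  val=0
  val=2, idx=0, e=2
  val=2, idx=1, e=9
  val=9, idx=2, e=7
  val=9, idx=3, e=12
  val=22, idx=4, e=13

Final answer: 22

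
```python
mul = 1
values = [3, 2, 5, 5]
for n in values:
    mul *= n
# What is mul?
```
Trace:
  mul=1
  mul=3, n=3
  mul=6, n=2
  mul=30, n=5
  mul=150, n=5

Final answer: 150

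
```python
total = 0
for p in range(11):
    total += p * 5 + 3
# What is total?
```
Trace:
  total=0
  total=3, p=0
  total=11, p=1
  total=24, p=2
  total=42, p=3
  total=65, p=4
  total=93, p=5
  total=126, p=6
  total=164, p=7
  total=207, p=8
  total=255, p=9
  total=308, p=10

Final answer: 308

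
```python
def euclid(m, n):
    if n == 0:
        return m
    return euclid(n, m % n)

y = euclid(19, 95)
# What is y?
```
Call trace:
euclid(m=19, n=95)
  euclid(m=95, n=19)
    euclid(m=19, n=0)
    -> return 19
  -> return 19
-> return 19

Final answer: 19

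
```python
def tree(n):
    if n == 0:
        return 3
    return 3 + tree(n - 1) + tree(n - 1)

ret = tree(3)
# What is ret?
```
Call trace (a repeated sub-call is expanded the first time; later identical calls just restate its return value):
tree(n=3)
  tree(n=2)
    tree(n=1)
      tree(n=0)
      -> return 3
      tree(n=0)
      -> return 3
    -> return 9
    tree(n=1) -> return 9  (same call as traced above)
  -> return 21
  tree(n=2) -> return 21  (same call as traced above)
-> return 45

Final answer: 45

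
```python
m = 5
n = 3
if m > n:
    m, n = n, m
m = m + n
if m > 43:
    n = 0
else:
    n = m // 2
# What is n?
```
Trace:
  m=5
  m=5, n=3
  m=3, n=5
  m=8, n=5
  m=8, n=4

Final answer: 4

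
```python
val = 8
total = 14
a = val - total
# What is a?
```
Trace:
  val=8
  val=8, total=14
  val=8, total=14, a=-6

Final answer: -6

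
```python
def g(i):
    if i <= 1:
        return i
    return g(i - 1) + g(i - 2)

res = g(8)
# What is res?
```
Call trace (a repeated sub-call is expanded the first time; later identical calls just restate its return value):
g(i=8)
  g(i=7)
    g(i=6)
      g(i=5)
        g(i=4)
          g(i=3)
            g(i=2)
              g(i=1)
              -> return 1
              g(i=0)
              -> return 0
            -> return 1
            g(i=1)
            -> return 1
          -> return 2
          g(i=2) -> return 1  (same call as traced above)
        -> return 3
        g(i=3) -> return 2  (same call as traced above)
      -> return 5
      g(i=4) -> return 3  (same call as traced above)
    -> return 8
    g(i=5) -> return 5  (same call as traced above)
  -> return 13
  g(i=6) -> return 8  (same call as traced above)
-> return 21

Final answer: 21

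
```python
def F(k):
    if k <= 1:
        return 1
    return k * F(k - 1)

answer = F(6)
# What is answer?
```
Call trace:
F(k=6)
  F(k=5)
    F(k=4)
      F(k=3)
        F(k=2)
          F(k=1)
          -> return 1
        -> return 2
      -> return 6
    -> return 24
  -> return 120
-> return 720

Final answer: 720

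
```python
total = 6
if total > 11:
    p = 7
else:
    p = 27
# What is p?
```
Trace:
  total=6
  total=6, p=27

Final answer: 27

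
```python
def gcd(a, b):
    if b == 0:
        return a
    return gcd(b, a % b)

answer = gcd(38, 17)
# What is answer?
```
Call trace:
gcd(a=38, b=17)
  gcd(a=17, b=4)
    gcd(a=4, b=1)
      gcd(a=1, b=0)
      -> return 1
    -> return 1
  -> return 1
-> return 1

Final answer: 1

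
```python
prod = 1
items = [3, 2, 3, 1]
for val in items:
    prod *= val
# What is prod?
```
Trace:
  prod=1
  prod=3, val=3
  prod=6, val=2
  prod=18, val=3
  prod=18, val=1

Final answer: 18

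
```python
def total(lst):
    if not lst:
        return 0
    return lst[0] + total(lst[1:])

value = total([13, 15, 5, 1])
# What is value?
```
Call trace:
total(lst=[13, 15, 5, 1])
  total(lst=[15, 5, 1])
    total(lst=[5, 1])
      total(lst=[1])
        total(lst=[])
        -> return 0
      -> return 1
    -> return 6
  -> return 21
-> return 34

Final answer: 34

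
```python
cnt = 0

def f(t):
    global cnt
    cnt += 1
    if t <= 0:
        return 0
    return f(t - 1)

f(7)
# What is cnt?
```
Call trace:
f(t=7)
  f(t=6)
    f(t=5)
      f(t=4)
        f(t=3)
          f(t=2)
            f(t=1)
              f(t=0)
              -> return 0
            -> return 0
          -> return 0
        -> return 0
      -> return 0
    -> return 0
  -> return 0
-> return 0

cnt is incremented once per call. f is entered once for each t = 7, 6, 5, 4, 3, 2, 1, 0 (the t <= 0 call returns without recursing), i.e. 7 + 1 calls.
cnt = 8

Final answer: 8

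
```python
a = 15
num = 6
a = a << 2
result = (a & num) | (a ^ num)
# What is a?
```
Trace:
  a=15
  a=15, num=6
  a=60, num=6
  a=60, num=6, result=62

Final answer: 60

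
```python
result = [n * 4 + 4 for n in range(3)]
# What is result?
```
Trace:
  n=0
  n=1
  n=2
  result=[4, 8, 12]

Final answer: [4, 8, 12]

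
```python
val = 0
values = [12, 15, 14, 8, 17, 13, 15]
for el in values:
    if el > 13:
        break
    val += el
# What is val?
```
Trace:
  val=0
  val=12, el=12
  val=12, el=15

Final answer: 12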